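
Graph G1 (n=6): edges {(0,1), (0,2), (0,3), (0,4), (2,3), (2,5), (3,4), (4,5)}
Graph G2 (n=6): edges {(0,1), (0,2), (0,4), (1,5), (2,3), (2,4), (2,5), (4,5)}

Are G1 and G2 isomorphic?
Yes, isomorphic

The graphs are isomorphic.
One valid mapping φ: V(G1) → V(G2): 0→2, 1→3, 2→0, 3→4, 4→5, 5→1

Verify φ preserves adjacency — for each edge of G1, its image is an edge of G2:
  (0,1) → (φ(0),φ(1)) = (2,3) ∈ E(G2) ✓
  (0,2) → (φ(0),φ(2)) = (0,2) ∈ E(G2) ✓
  (0,3) → (φ(0),φ(3)) = (2,4) ∈ E(G2) ✓
  (0,4) → (φ(0),φ(4)) = (2,5) ∈ E(G2) ✓
  (2,3) → (φ(2),φ(3)) = (0,4) ∈ E(G2) ✓
  (2,5) → (φ(2),φ(5)) = (0,1) ∈ E(G2) ✓
  (3,4) → (φ(3),φ(4)) = (4,5) ∈ E(G2) ✓
  (4,5) → (φ(4),φ(5)) = (1,5) ∈ E(G2) ✓
All 8 edges of G1 map to edges of G2, and |E(G1)| = |E(G2)| = 8, so φ is a bijection on edges as well as vertices. Hence G1 ≅ G2.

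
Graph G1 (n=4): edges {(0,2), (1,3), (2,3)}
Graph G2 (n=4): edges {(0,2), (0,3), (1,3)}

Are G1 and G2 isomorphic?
Yes, isomorphic

The graphs are isomorphic.
One valid mapping φ: V(G1) → V(G2): 0→2, 1→1, 2→0, 3→3

Verify φ preserves adjacency — for each edge of G1, its image is an edge of G2:
  (0,2) → (φ(0),φ(2)) = (0,2) ∈ E(G2) ✓
  (1,3) → (φ(1),φ(3)) = (1,3) ∈ E(G2) ✓
  (2,3) → (φ(2),φ(3)) = (0,3) ∈ E(G2) ✓
All 3 edges of G1 map to edges of G2, and |E(G1)| = |E(G2)| = 3, so φ is a bijection on edges as well as vertices. Hence G1 ≅ G2.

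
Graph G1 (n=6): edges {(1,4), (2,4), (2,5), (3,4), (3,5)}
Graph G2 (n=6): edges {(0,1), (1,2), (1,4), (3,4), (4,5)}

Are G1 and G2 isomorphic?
No, not isomorphic

The graphs are NOT isomorphic.

Degrees in G1: deg(0)=0, deg(1)=1, deg(2)=2, deg(3)=2, deg(4)=3, deg(5)=2.
Sorted degree sequence of G1: [3, 2, 2, 2, 1, 0].
Degrees in G2: deg(0)=1, deg(1)=3, deg(2)=1, deg(3)=1, deg(4)=3, deg(5)=1.
Sorted degree sequence of G2: [3, 3, 1, 1, 1, 1].
The (sorted) degree sequence is an isomorphism invariant, so since G1 and G2 have different degree sequences they cannot be isomorphic.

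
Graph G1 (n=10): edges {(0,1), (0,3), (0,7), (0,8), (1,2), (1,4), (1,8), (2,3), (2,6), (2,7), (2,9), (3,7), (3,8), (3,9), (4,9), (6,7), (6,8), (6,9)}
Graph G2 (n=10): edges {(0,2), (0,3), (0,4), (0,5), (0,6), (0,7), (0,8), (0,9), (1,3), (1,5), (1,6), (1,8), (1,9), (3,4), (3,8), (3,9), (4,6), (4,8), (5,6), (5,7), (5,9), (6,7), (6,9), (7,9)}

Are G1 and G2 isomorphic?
No, not isomorphic

The graphs are NOT isomorphic.

Counting triangles (3-cliques): G1 has 7, G2 has 21.
Triangle count is an isomorphism invariant, so differing triangle counts rule out isomorphism.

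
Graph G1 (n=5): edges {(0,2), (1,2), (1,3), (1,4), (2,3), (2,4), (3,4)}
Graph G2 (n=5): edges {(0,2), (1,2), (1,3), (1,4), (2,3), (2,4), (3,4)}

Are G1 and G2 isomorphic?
Yes, isomorphic

The graphs are isomorphic.
One valid mapping φ: V(G1) → V(G2): 0→0, 1→1, 2→2, 3→4, 4→3

Verify φ preserves adjacency — for each edge of G1, its image is an edge of G2:
  (0,2) → (φ(0),φ(2)) = (0,2) ∈ E(G2) ✓
  (1,2) → (φ(1),φ(2)) = (1,2) ∈ E(G2) ✓
  (1,3) → (φ(1),φ(3)) = (1,4) ∈ E(G2) ✓
  (1,4) → (φ(1),φ(4)) = (1,3) ∈ E(G2) ✓
  (2,3) → (φ(2),φ(3)) = (2,4) ∈ E(G2) ✓
  (2,4) → (φ(2),φ(4)) = (2,3) ∈ E(G2) ✓
  (3,4) → (φ(3),φ(4)) = (3,4) ∈ E(G2) ✓
All 7 edges of G1 map to edges of G2, and |E(G1)| = |E(G2)| = 7, so φ is a bijection on edges as well as vertices. Hence G1 ≅ G2.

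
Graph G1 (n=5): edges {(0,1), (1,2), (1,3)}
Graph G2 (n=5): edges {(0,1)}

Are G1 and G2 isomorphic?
No, not isomorphic

The graphs are NOT isomorphic.

Counting edges: G1 has 3 edge(s); G2 has 1 edge(s).
Edge count is an isomorphism invariant (a bijection on vertices induces a bijection on edges), so differing edge counts rule out isomorphism.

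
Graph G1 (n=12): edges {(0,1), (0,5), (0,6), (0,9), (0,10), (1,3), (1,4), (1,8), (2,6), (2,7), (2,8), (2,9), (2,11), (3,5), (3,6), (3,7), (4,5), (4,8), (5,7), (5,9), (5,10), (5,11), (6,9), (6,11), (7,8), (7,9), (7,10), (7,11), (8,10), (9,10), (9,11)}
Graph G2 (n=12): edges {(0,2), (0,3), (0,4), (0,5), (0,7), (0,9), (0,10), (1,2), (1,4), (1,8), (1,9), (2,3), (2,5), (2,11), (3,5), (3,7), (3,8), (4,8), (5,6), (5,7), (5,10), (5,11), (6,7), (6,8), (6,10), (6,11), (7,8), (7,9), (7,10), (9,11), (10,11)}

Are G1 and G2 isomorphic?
Yes, isomorphic

The graphs are isomorphic.
One valid mapping φ: V(G1) → V(G2): 0→2, 1→1, 2→6, 3→9, 4→4, 5→0, 6→11, 7→7, 8→8, 9→5, 10→3, 11→10

Verify φ preserves adjacency — for each edge of G1, its image is an edge of G2:
  (0,1) → (φ(0),φ(1)) = (1,2) ∈ E(G2) ✓
  (0,5) → (φ(0),φ(5)) = (0,2) ∈ E(G2) ✓
  (0,6) → (φ(0),φ(6)) = (2,11) ∈ E(G2) ✓
  (0,9) → (φ(0),φ(9)) = (2,5) ∈ E(G2) ✓
  (0,10) → (φ(0),φ(10)) = (2,3) ∈ E(G2) ✓
  (1,3) → (φ(1),φ(3)) = (1,9) ∈ E(G2) ✓
  (1,4) → (φ(1),φ(4)) = (1,4) ∈ E(G2) ✓
  (1,8) → (φ(1),φ(8)) = (1,8) ∈ E(G2) ✓
  (2,6) → (φ(2),φ(6)) = (6,11) ∈ E(G2) ✓
  (2,7) → (φ(2),φ(7)) = (6,7) ∈ E(G2) ✓
  (2,8) → (φ(2),φ(8)) = (6,8) ∈ E(G2) ✓
  (2,9) → (φ(2),φ(9)) = (5,6) ∈ E(G2) ✓
  (2,11) → (φ(2),φ(11)) = (6,10) ∈ E(G2) ✓
  (3,5) → (φ(3),φ(5)) = (0,9) ∈ E(G2) ✓
  (3,6) → (φ(3),φ(6)) = (9,11) ∈ E(G2) ✓
  (3,7) → (φ(3),φ(7)) = (7,9) ∈ E(G2) ✓
  (4,5) → (φ(4),φ(5)) = (0,4) ∈ E(G2) ✓
  (4,8) → (φ(4),φ(8)) = (4,8) ∈ E(G2) ✓
  (5,7) → (φ(5),φ(7)) = (0,7) ∈ E(G2) ✓
  (5,9) → (φ(5),φ(9)) = (0,5) ∈ E(G2) ✓
  (5,10) → (φ(5),φ(10)) = (0,3) ∈ E(G2) ✓
  (5,11) → (φ(5),φ(11)) = (0,10) ∈ E(G2) ✓
  (6,9) → (φ(6),φ(9)) = (5,11) ∈ E(G2) ✓
  (6,11) → (φ(6),φ(11)) = (10,11) ∈ E(G2) ✓
  (7,8) → (φ(7),φ(8)) = (7,8) ∈ E(G2) ✓
  (7,9) → (φ(7),φ(9)) = (5,7) ∈ E(G2) ✓
  (7,10) → (φ(7),φ(10)) = (3,7) ∈ E(G2) ✓
  (7,11) → (φ(7),φ(11)) = (7,10) ∈ E(G2) ✓
  (8,10) → (φ(8),φ(10)) = (3,8) ∈ E(G2) ✓
  (9,10) → (φ(9),φ(10)) = (3,5) ∈ E(G2) ✓
  (9,11) → (φ(9),φ(11)) = (5,10) ∈ E(G2) ✓
All 31 edges of G1 map to edges of G2, and |E(G1)| = |E(G2)| = 31, so φ is a bijection on edges as well as vertices. Hence G1 ≅ G2.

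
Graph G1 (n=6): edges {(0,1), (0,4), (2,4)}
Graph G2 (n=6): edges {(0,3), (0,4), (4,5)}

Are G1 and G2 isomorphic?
Yes, isomorphic

The graphs are isomorphic.
One valid mapping φ: V(G1) → V(G2): 0→4, 1→5, 2→3, 3→2, 4→0, 5→1

Verify φ preserves adjacency — for each edge of G1, its image is an edge of G2:
  (0,1) → (φ(0),φ(1)) = (4,5) ∈ E(G2) ✓
  (0,4) → (φ(0),φ(4)) = (0,4) ∈ E(G2) ✓
  (2,4) → (φ(2),φ(4)) = (0,3) ∈ E(G2) ✓
All 3 edges of G1 map to edges of G2, and |E(G1)| = |E(G2)| = 3, so φ is a bijection on edges as well as vertices. Hence G1 ≅ G2.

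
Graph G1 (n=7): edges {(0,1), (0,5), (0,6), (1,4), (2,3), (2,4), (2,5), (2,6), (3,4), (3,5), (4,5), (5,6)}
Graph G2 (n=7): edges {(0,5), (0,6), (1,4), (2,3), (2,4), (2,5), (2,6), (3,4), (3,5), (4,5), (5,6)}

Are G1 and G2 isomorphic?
No, not isomorphic

The graphs are NOT isomorphic.

Counting edges: G1 has 12 edge(s); G2 has 11 edge(s).
Edge count is an isomorphism invariant (a bijection on vertices induces a bijection on edges), so differing edge counts rule out isomorphism.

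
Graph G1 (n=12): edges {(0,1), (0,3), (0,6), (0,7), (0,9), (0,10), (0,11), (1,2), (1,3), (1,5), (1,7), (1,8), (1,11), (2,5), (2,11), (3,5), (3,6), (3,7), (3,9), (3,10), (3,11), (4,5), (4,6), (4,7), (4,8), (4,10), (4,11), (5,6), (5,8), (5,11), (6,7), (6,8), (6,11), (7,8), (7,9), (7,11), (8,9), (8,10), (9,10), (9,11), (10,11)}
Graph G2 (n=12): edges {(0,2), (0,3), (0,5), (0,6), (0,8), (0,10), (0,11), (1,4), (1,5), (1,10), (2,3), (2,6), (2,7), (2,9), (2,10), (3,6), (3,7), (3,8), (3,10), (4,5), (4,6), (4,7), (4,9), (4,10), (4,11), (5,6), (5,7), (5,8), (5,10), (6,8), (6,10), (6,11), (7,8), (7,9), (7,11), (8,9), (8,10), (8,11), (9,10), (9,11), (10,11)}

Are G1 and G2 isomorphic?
Yes, isomorphic

The graphs are isomorphic.
One valid mapping φ: V(G1) → V(G2): 0→0, 1→5, 2→1, 3→6, 4→9, 5→4, 6→11, 7→8, 8→7, 9→3, 10→2, 11→10

Verify φ preserves adjacency — for each edge of G1, its image is an edge of G2:
  (0,1) → (φ(0),φ(1)) = (0,5) ∈ E(G2) ✓
  (0,3) → (φ(0),φ(3)) = (0,6) ∈ E(G2) ✓
  (0,6) → (φ(0),φ(6)) = (0,11) ∈ E(G2) ✓
  (0,7) → (φ(0),φ(7)) = (0,8) ∈ E(G2) ✓
  (0,9) → (φ(0),φ(9)) = (0,3) ∈ E(G2) ✓
  (0,10) → (φ(0),φ(10)) = (0,2) ∈ E(G2) ✓
  (0,11) → (φ(0),φ(11)) = (0,10) ∈ E(G2) ✓
  (1,2) → (φ(1),φ(2)) = (1,5) ∈ E(G2) ✓
  (1,3) → (φ(1),φ(3)) = (5,6) ∈ E(G2) ✓
  (1,5) → (φ(1),φ(5)) = (4,5) ∈ E(G2) ✓
  (1,7) → (φ(1),φ(7)) = (5,8) ∈ E(G2) ✓
  (1,8) → (φ(1),φ(8)) = (5,7) ∈ E(G2) ✓
  (1,11) → (φ(1),φ(11)) = (5,10) ∈ E(G2) ✓
  (2,5) → (φ(2),φ(5)) = (1,4) ∈ E(G2) ✓
  (2,11) → (φ(2),φ(11)) = (1,10) ∈ E(G2) ✓
  (3,5) → (φ(3),φ(5)) = (4,6) ∈ E(G2) ✓
  (3,6) → (φ(3),φ(6)) = (6,11) ∈ E(G2) ✓
  (3,7) → (φ(3),φ(7)) = (6,8) ∈ E(G2) ✓
  (3,9) → (φ(3),φ(9)) = (3,6) ∈ E(G2) ✓
  (3,10) → (φ(3),φ(10)) = (2,6) ∈ E(G2) ✓
  (3,11) → (φ(3),φ(11)) = (6,10) ∈ E(G2) ✓
  (4,5) → (φ(4),φ(5)) = (4,9) ∈ E(G2) ✓
  (4,6) → (φ(4),φ(6)) = (9,11) ∈ E(G2) ✓
  (4,7) → (φ(4),φ(7)) = (8,9) ∈ E(G2) ✓
  (4,8) → (φ(4),φ(8)) = (7,9) ∈ E(G2) ✓
  (4,10) → (φ(4),φ(10)) = (2,9) ∈ E(G2) ✓
  (4,11) → (φ(4),φ(11)) = (9,10) ∈ E(G2) ✓
  (5,6) → (φ(5),φ(6)) = (4,11) ∈ E(G2) ✓
  (5,8) → (φ(5),φ(8)) = (4,7) ∈ E(G2) ✓
  (5,11) → (φ(5),φ(11)) = (4,10) ∈ E(G2) ✓
  (6,7) → (φ(6),φ(7)) = (8,11) ∈ E(G2) ✓
  (6,8) → (φ(6),φ(8)) = (7,11) ∈ E(G2) ✓
  (6,11) → (φ(6),φ(11)) = (10,11) ∈ E(G2) ✓
  (7,8) → (φ(7),φ(8)) = (7,8) ∈ E(G2) ✓
  (7,9) → (φ(7),φ(9)) = (3,8) ∈ E(G2) ✓
  (7,11) → (φ(7),φ(11)) = (8,10) ∈ E(G2) ✓
  (8,9) → (φ(8),φ(9)) = (3,7) ∈ E(G2) ✓
  (8,10) → (φ(8),φ(10)) = (2,7) ∈ E(G2) ✓
  (9,10) → (φ(9),φ(10)) = (2,3) ∈ E(G2) ✓
  (9,11) → (φ(9),φ(11)) = (3,10) ∈ E(G2) ✓
  (10,11) → (φ(10),φ(11)) = (2,10) ∈ E(G2) ✓
All 41 edges of G1 map to edges of G2, and |E(G1)| = |E(G2)| = 41, so φ is a bijection on edges as well as vertices. Hence G1 ≅ G2.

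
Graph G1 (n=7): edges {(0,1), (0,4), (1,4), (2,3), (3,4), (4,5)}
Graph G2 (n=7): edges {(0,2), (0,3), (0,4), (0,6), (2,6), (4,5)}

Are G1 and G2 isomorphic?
Yes, isomorphic

The graphs are isomorphic.
One valid mapping φ: V(G1) → V(G2): 0→2, 1→6, 2→5, 3→4, 4→0, 5→3, 6→1

Verify φ preserves adjacency — for each edge of G1, its image is an edge of G2:
  (0,1) → (φ(0),φ(1)) = (2,6) ∈ E(G2) ✓
  (0,4) → (φ(0),φ(4)) = (0,2) ∈ E(G2) ✓
  (1,4) → (φ(1),φ(4)) = (0,6) ∈ E(G2) ✓
  (2,3) → (φ(2),φ(3)) = (4,5) ∈ E(G2) ✓
  (3,4) → (φ(3),φ(4)) = (0,4) ∈ E(G2) ✓
  (4,5) → (φ(4),φ(5)) = (0,3) ∈ E(G2) ✓
All 6 edges of G1 map to edges of G2, and |E(G1)| = |E(G2)| = 6, so φ is a bijection on edges as well as vertices. Hence G1 ≅ G2.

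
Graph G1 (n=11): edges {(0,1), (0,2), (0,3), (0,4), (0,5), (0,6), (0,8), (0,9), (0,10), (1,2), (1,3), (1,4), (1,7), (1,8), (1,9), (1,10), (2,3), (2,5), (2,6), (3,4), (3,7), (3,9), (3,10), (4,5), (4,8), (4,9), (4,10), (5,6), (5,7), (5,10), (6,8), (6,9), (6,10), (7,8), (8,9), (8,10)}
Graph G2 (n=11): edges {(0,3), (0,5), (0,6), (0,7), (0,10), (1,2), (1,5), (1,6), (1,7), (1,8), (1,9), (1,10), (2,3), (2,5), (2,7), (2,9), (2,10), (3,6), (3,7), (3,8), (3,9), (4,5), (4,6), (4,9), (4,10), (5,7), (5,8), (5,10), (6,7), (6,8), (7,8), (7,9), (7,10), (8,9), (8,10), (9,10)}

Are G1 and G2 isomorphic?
Yes, isomorphic

The graphs are isomorphic.
One valid mapping φ: V(G1) → V(G2): 0→7, 1→10, 2→0, 3→5, 4→1, 5→6, 6→3, 7→4, 8→9, 9→2, 10→8

Verify φ preserves adjacency — for each edge of G1, its image is an edge of G2:
  (0,1) → (φ(0),φ(1)) = (7,10) ∈ E(G2) ✓
  (0,2) → (φ(0),φ(2)) = (0,7) ∈ E(G2) ✓
  (0,3) → (φ(0),φ(3)) = (5,7) ∈ E(G2) ✓
  (0,4) → (φ(0),φ(4)) = (1,7) ∈ E(G2) ✓
  (0,5) → (φ(0),φ(5)) = (6,7) ∈ E(G2) ✓
  (0,6) → (φ(0),φ(6)) = (3,7) ∈ E(G2) ✓
  (0,8) → (φ(0),φ(8)) = (7,9) ∈ E(G2) ✓
  (0,9) → (φ(0),φ(9)) = (2,7) ∈ E(G2) ✓
  (0,10) → (φ(0),φ(10)) = (7,8) ∈ E(G2) ✓
  (1,2) → (φ(1),φ(2)) = (0,10) ∈ E(G2) ✓
  (1,3) → (φ(1),φ(3)) = (5,10) ∈ E(G2) ✓
  (1,4) → (φ(1),φ(4)) = (1,10) ∈ E(G2) ✓
  (1,7) → (φ(1),φ(7)) = (4,10) ∈ E(G2) ✓
  (1,8) → (φ(1),φ(8)) = (9,10) ∈ E(G2) ✓
  (1,9) → (φ(1),φ(9)) = (2,10) ∈ E(G2) ✓
  (1,10) → (φ(1),φ(10)) = (8,10) ∈ E(G2) ✓
  (2,3) → (φ(2),φ(3)) = (0,5) ∈ E(G2) ✓
  (2,5) → (φ(2),φ(5)) = (0,6) ∈ E(G2) ✓
  (2,6) → (φ(2),φ(6)) = (0,3) ∈ E(G2) ✓
  (3,4) → (φ(3),φ(4)) = (1,5) ∈ E(G2) ✓
  (3,7) → (φ(3),φ(7)) = (4,5) ∈ E(G2) ✓
  (3,9) → (φ(3),φ(9)) = (2,5) ∈ E(G2) ✓
  (3,10) → (φ(3),φ(10)) = (5,8) ∈ E(G2) ✓
  (4,5) → (φ(4),φ(5)) = (1,6) ∈ E(G2) ✓
  (4,8) → (φ(4),φ(8)) = (1,9) ∈ E(G2) ✓
  (4,9) → (φ(4),φ(9)) = (1,2) ∈ E(G2) ✓
  (4,10) → (φ(4),φ(10)) = (1,8) ∈ E(G2) ✓
  (5,6) → (φ(5),φ(6)) = (3,6) ∈ E(G2) ✓
  (5,7) → (φ(5),φ(7)) = (4,6) ∈ E(G2) ✓
  (5,10) → (φ(5),φ(10)) = (6,8) ∈ E(G2) ✓
  (6,8) → (φ(6),φ(8)) = (3,9) ∈ E(G2) ✓
  (6,9) → (φ(6),φ(9)) = (2,3) ∈ E(G2) ✓
  (6,10) → (φ(6),φ(10)) = (3,8) ∈ E(G2) ✓
  (7,8) → (φ(7),φ(8)) = (4,9) ∈ E(G2) ✓
  (8,9) → (φ(8),φ(9)) = (2,9) ∈ E(G2) ✓
  (8,10) → (φ(8),φ(10)) = (8,9) ∈ E(G2) ✓
All 36 edges of G1 map to edges of G2, and |E(G1)| = |E(G2)| = 36, so φ is a bijection on edges as well as vertices. Hence G1 ≅ G2.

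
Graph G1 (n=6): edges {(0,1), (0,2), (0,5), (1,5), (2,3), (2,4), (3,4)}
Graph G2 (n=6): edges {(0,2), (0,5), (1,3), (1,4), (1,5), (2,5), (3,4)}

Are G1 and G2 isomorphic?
Yes, isomorphic

The graphs are isomorphic.
One valid mapping φ: V(G1) → V(G2): 0→5, 1→0, 2→1, 3→4, 4→3, 5→2

Verify φ preserves adjacency — for each edge of G1, its image is an edge of G2:
  (0,1) → (φ(0),φ(1)) = (0,5) ∈ E(G2) ✓
  (0,2) → (φ(0),φ(2)) = (1,5) ∈ E(G2) ✓
  (0,5) → (φ(0),φ(5)) = (2,5) ∈ E(G2) ✓
  (1,5) → (φ(1),φ(5)) = (0,2) ∈ E(G2) ✓
  (2,3) → (φ(2),φ(3)) = (1,4) ∈ E(G2) ✓
  (2,4) → (φ(2),φ(4)) = (1,3) ∈ E(G2) ✓
  (3,4) → (φ(3),φ(4)) = (3,4) ∈ E(G2) ✓
All 7 edges of G1 map to edges of G2, and |E(G1)| = |E(G2)| = 7, so φ is a bijection on edges as well as vertices. Hence G1 ≅ G2.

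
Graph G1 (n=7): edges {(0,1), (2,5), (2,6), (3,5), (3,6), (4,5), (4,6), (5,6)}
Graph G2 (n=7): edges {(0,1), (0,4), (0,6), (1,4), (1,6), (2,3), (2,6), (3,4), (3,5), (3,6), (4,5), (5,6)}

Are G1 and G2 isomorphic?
No, not isomorphic

The graphs are NOT isomorphic.

Degrees in G1: deg(0)=1, deg(1)=1, deg(2)=2, deg(3)=2, deg(4)=2, deg(5)=4, deg(6)=4.
Sorted degree sequence of G1: [4, 4, 2, 2, 2, 1, 1].
Degrees in G2: deg(0)=3, deg(1)=3, deg(2)=2, deg(3)=4, deg(4)=4, deg(5)=3, deg(6)=5.
Sorted degree sequence of G2: [5, 4, 4, 3, 3, 3, 2].
The (sorted) degree sequence is an isomorphism invariant, so since G1 and G2 have different degree sequences they cannot be isomorphic.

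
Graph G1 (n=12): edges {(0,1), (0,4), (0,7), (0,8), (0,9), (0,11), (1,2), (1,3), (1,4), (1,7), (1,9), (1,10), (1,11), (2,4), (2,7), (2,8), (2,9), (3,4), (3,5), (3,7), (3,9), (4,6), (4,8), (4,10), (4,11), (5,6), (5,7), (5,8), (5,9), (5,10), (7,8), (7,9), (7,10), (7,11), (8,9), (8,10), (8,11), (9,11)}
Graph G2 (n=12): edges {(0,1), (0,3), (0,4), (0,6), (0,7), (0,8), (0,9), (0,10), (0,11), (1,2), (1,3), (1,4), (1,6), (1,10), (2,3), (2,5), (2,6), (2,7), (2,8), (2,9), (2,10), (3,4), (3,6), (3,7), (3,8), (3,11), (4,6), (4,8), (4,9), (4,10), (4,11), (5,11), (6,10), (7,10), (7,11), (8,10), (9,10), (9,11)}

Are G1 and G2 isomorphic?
Yes, isomorphic

The graphs are isomorphic.
One valid mapping φ: V(G1) → V(G2): 0→1, 1→10, 2→8, 3→9, 4→2, 5→11, 6→5, 7→0, 8→3, 9→4, 10→7, 11→6

Verify φ preserves adjacency — for each edge of G1, its image is an edge of G2:
  (0,1) → (φ(0),φ(1)) = (1,10) ∈ E(G2) ✓
  (0,4) → (φ(0),φ(4)) = (1,2) ∈ E(G2) ✓
  (0,7) → (φ(0),φ(7)) = (0,1) ∈ E(G2) ✓
  (0,8) → (φ(0),φ(8)) = (1,3) ∈ E(G2) ✓
  (0,9) → (φ(0),φ(9)) = (1,4) ∈ E(G2) ✓
  (0,11) → (φ(0),φ(11)) = (1,6) ∈ E(G2) ✓
  (1,2) → (φ(1),φ(2)) = (8,10) ∈ E(G2) ✓
  (1,3) → (φ(1),φ(3)) = (9,10) ∈ E(G2) ✓
  (1,4) → (φ(1),φ(4)) = (2,10) ∈ E(G2) ✓
  (1,7) → (φ(1),φ(7)) = (0,10) ∈ E(G2) ✓
  (1,9) → (φ(1),φ(9)) = (4,10) ∈ E(G2) ✓
  (1,10) → (φ(1),φ(10)) = (7,10) ∈ E(G2) ✓
  (1,11) → (φ(1),φ(11)) = (6,10) ∈ E(G2) ✓
  (2,4) → (φ(2),φ(4)) = (2,8) ∈ E(G2) ✓
  (2,7) → (φ(2),φ(7)) = (0,8) ∈ E(G2) ✓
  (2,8) → (φ(2),φ(8)) = (3,8) ∈ E(G2) ✓
  (2,9) → (φ(2),φ(9)) = (4,8) ∈ E(G2) ✓
  (3,4) → (φ(3),φ(4)) = (2,9) ∈ E(G2) ✓
  (3,5) → (φ(3),φ(5)) = (9,11) ∈ E(G2) ✓
  (3,7) → (φ(3),φ(7)) = (0,9) ∈ E(G2) ✓
  (3,9) → (φ(3),φ(9)) = (4,9) ∈ E(G2) ✓
  (4,6) → (φ(4),φ(6)) = (2,5) ∈ E(G2) ✓
  (4,8) → (φ(4),φ(8)) = (2,3) ∈ E(G2) ✓
  (4,10) → (φ(4),φ(10)) = (2,7) ∈ E(G2) ✓
  (4,11) → (φ(4),φ(11)) = (2,6) ∈ E(G2) ✓
  (5,6) → (φ(5),φ(6)) = (5,11) ∈ E(G2) ✓
  (5,7) → (φ(5),φ(7)) = (0,11) ∈ E(G2) ✓
  (5,8) → (φ(5),φ(8)) = (3,11) ∈ E(G2) ✓
  (5,9) → (φ(5),φ(9)) = (4,11) ∈ E(G2) ✓
  (5,10) → (φ(5),φ(10)) = (7,11) ∈ E(G2) ✓
  (7,8) → (φ(7),φ(8)) = (0,3) ∈ E(G2) ✓
  (7,9) → (φ(7),φ(9)) = (0,4) ∈ E(G2) ✓
  (7,10) → (φ(7),φ(10)) = (0,7) ∈ E(G2) ✓
  (7,11) → (φ(7),φ(11)) = (0,6) ∈ E(G2) ✓
  (8,9) → (φ(8),φ(9)) = (3,4) ∈ E(G2) ✓
  (8,10) → (φ(8),φ(10)) = (3,7) ∈ E(G2) ✓
  (8,11) → (φ(8),φ(11)) = (3,6) ∈ E(G2) ✓
  (9,11) → (φ(9),φ(11)) = (4,6) ∈ E(G2) ✓
All 38 edges of G1 map to edges of G2, and |E(G1)| = |E(G2)| = 38, so φ is a bijection on edges as well as vertices. Hence G1 ≅ G2.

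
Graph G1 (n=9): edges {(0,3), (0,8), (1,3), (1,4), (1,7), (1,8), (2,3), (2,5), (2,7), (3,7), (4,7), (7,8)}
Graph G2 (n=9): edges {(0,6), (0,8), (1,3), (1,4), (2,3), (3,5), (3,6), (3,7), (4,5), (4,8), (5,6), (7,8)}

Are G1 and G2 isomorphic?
No, not isomorphic

The graphs are NOT isomorphic.

Counting triangles (3-cliques): G1 has 4, G2 has 1.
Triangle count is an isomorphism invariant, so differing triangle counts rule out isomorphism.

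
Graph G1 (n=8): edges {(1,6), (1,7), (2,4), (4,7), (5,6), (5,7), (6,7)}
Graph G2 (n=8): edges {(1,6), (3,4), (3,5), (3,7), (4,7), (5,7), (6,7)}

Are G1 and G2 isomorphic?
Yes, isomorphic

The graphs are isomorphic.
One valid mapping φ: V(G1) → V(G2): 0→0, 1→5, 2→1, 3→2, 4→6, 5→4, 6→3, 7→7

Verify φ preserves adjacency — for each edge of G1, its image is an edge of G2:
  (1,6) → (φ(1),φ(6)) = (3,5) ∈ E(G2) ✓
  (1,7) → (φ(1),φ(7)) = (5,7) ∈ E(G2) ✓
  (2,4) → (φ(2),φ(4)) = (1,6) ∈ E(G2) ✓
  (4,7) → (φ(4),φ(7)) = (6,7) ∈ E(G2) ✓
  (5,6) → (φ(5),φ(6)) = (3,4) ∈ E(G2) ✓
  (5,7) → (φ(5),φ(7)) = (4,7) ∈ E(G2) ✓
  (6,7) → (φ(6),φ(7)) = (3,7) ∈ E(G2) ✓
All 7 edges of G1 map to edges of G2, and |E(G1)| = |E(G2)| = 7, so φ is a bijection on edges as well as vertices. Hence G1 ≅ G2.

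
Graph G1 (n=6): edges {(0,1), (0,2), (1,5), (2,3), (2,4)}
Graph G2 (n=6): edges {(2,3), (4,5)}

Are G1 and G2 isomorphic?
No, not isomorphic

The graphs are NOT isomorphic.

Degrees in G1: deg(0)=2, deg(1)=2, deg(2)=3, deg(3)=1, deg(4)=1, deg(5)=1.
Sorted degree sequence of G1: [3, 2, 2, 1, 1, 1].
Degrees in G2: deg(0)=0, deg(1)=0, deg(2)=1, deg(3)=1, deg(4)=1, deg(5)=1.
Sorted degree sequence of G2: [1, 1, 1, 1, 0, 0].
The (sorted) degree sequence is an isomorphism invariant, so since G1 and G2 have different degree sequences they cannot be isomorphic.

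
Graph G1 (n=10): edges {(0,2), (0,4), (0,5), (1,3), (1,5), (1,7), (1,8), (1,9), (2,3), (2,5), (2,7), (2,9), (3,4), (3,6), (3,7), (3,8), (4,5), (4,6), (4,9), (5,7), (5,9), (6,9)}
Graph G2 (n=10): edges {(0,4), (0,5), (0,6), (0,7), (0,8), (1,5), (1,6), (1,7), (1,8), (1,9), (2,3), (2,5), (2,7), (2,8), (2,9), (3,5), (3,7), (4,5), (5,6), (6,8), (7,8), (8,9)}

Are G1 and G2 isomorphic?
Yes, isomorphic

The graphs are isomorphic.
One valid mapping φ: V(G1) → V(G2): 0→9, 1→0, 2→1, 3→5, 4→2, 5→8, 6→3, 7→6, 8→4, 9→7

Verify φ preserves adjacency — for each edge of G1, its image is an edge of G2:
  (0,2) → (φ(0),φ(2)) = (1,9) ∈ E(G2) ✓
  (0,4) → (φ(0),φ(4)) = (2,9) ∈ E(G2) ✓
  (0,5) → (φ(0),φ(5)) = (8,9) ∈ E(G2) ✓
  (1,3) → (φ(1),φ(3)) = (0,5) ∈ E(G2) ✓
  (1,5) → (φ(1),φ(5)) = (0,8) ∈ E(G2) ✓
  (1,7) → (φ(1),φ(7)) = (0,6) ∈ E(G2) ✓
  (1,8) → (φ(1),φ(8)) = (0,4) ∈ E(G2) ✓
  (1,9) → (φ(1),φ(9)) = (0,7) ∈ E(G2) ✓
  (2,3) → (φ(2),φ(3)) = (1,5) ∈ E(G2) ✓
  (2,5) → (φ(2),φ(5)) = (1,8) ∈ E(G2) ✓
  (2,7) → (φ(2),φ(7)) = (1,6) ∈ E(G2) ✓
  (2,9) → (φ(2),φ(9)) = (1,7) ∈ E(G2) ✓
  (3,4) → (φ(3),φ(4)) = (2,5) ∈ E(G2) ✓
  (3,6) → (φ(3),φ(6)) = (3,5) ∈ E(G2) ✓
  (3,7) → (φ(3),φ(7)) = (5,6) ∈ E(G2) ✓
  (3,8) → (φ(3),φ(8)) = (4,5) ∈ E(G2) ✓
  (4,5) → (φ(4),φ(5)) = (2,8) ∈ E(G2) ✓
  (4,6) → (φ(4),φ(6)) = (2,3) ∈ E(G2) ✓
  (4,9) → (φ(4),φ(9)) = (2,7) ∈ E(G2) ✓
  (5,7) → (φ(5),φ(7)) = (6,8) ∈ E(G2) ✓
  (5,9) → (φ(5),φ(9)) = (7,8) ∈ E(G2) ✓
  (6,9) → (φ(6),φ(9)) = (3,7) ∈ E(G2) ✓
All 22 edges of G1 map to edges of G2, and |E(G1)| = |E(G2)| = 22, so φ is a bijection on edges as well as vertices. Hence G1 ≅ G2.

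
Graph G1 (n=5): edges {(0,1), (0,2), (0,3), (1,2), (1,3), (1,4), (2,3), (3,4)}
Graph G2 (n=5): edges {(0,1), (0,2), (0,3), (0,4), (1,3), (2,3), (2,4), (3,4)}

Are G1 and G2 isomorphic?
Yes, isomorphic

The graphs are isomorphic.
One valid mapping φ: V(G1) → V(G2): 0→4, 1→0, 2→2, 3→3, 4→1

Verify φ preserves adjacency — for each edge of G1, its image is an edge of G2:
  (0,1) → (φ(0),φ(1)) = (0,4) ∈ E(G2) ✓
  (0,2) → (φ(0),φ(2)) = (2,4) ∈ E(G2) ✓
  (0,3) → (φ(0),φ(3)) = (3,4) ∈ E(G2) ✓
  (1,2) → (φ(1),φ(2)) = (0,2) ∈ E(G2) ✓
  (1,3) → (φ(1),φ(3)) = (0,3) ∈ E(G2) ✓
  (1,4) → (φ(1),φ(4)) = (0,1) ∈ E(G2) ✓
  (2,3) → (φ(2),φ(3)) = (2,3) ∈ E(G2) ✓
  (3,4) → (φ(3),φ(4)) = (1,3) ∈ E(G2) ✓
All 8 edges of G1 map to edges of G2, and |E(G1)| = |E(G2)| = 8, so φ is a bijection on edges as well as vertices. Hence G1 ≅ G2.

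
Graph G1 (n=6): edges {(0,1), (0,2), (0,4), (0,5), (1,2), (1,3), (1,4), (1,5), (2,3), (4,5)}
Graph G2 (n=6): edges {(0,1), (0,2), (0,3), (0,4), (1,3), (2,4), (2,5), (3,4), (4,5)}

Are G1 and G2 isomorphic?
No, not isomorphic

The graphs are NOT isomorphic.

Degrees in G1: deg(0)=4, deg(1)=5, deg(2)=3, deg(3)=2, deg(4)=3, deg(5)=3.
Sorted degree sequence of G1: [5, 4, 3, 3, 3, 2].
Degrees in G2: deg(0)=4, deg(1)=2, deg(2)=3, deg(3)=3, deg(4)=4, deg(5)=2.
Sorted degree sequence of G2: [4, 4, 3, 3, 2, 2].
The (sorted) degree sequence is an isomorphism invariant, so since G1 and G2 have different degree sequences they cannot be isomorphic.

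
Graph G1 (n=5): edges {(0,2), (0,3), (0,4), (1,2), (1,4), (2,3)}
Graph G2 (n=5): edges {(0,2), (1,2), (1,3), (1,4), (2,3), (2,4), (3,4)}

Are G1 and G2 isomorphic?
No, not isomorphic

The graphs are NOT isomorphic.

Counting triangles (3-cliques): G1 has 1, G2 has 4.
Triangle count is an isomorphism invariant, so differing triangle counts rule out isomorphism.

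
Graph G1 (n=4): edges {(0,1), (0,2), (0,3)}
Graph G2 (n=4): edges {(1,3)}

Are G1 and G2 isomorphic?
No, not isomorphic

The graphs are NOT isomorphic.

Connected components of G1: 1 component(s) with vertex sets [[0, 1, 2, 3]], sizes [4].
Connected components of G2: 3 component(s) with vertex sets [[0], [2], [1, 3]], sizes [1, 1, 2].
The number of connected components (and the multiset of component sizes) is an isomorphism invariant — an isomorphism maps each component of G1 bijectively onto a component of G2. Since G1 has 1 component(s) and G2 has 3, they cannot be isomorphic.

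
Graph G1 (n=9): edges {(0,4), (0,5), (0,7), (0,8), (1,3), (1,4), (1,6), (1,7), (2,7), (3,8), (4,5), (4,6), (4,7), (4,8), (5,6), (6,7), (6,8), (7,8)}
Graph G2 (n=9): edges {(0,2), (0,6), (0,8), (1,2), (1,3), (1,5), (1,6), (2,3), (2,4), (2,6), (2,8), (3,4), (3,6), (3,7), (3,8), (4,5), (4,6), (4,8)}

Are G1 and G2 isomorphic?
Yes, isomorphic

The graphs are isomorphic.
One valid mapping φ: V(G1) → V(G2): 0→8, 1→1, 2→7, 3→5, 4→2, 5→0, 6→6, 7→3, 8→4

Verify φ preserves adjacency — for each edge of G1, its image is an edge of G2:
  (0,4) → (φ(0),φ(4)) = (2,8) ∈ E(G2) ✓
  (0,5) → (φ(0),φ(5)) = (0,8) ∈ E(G2) ✓
  (0,7) → (φ(0),φ(7)) = (3,8) ∈ E(G2) ✓
  (0,8) → (φ(0),φ(8)) = (4,8) ∈ E(G2) ✓
  (1,3) → (φ(1),φ(3)) = (1,5) ∈ E(G2) ✓
  (1,4) → (φ(1),φ(4)) = (1,2) ∈ E(G2) ✓
  (1,6) → (φ(1),φ(6)) = (1,6) ∈ E(G2) ✓
  (1,7) → (φ(1),φ(7)) = (1,3) ∈ E(G2) ✓
  (2,7) → (φ(2),φ(7)) = (3,7) ∈ E(G2) ✓
  (3,8) → (φ(3),φ(8)) = (4,5) ∈ E(G2) ✓
  (4,5) → (φ(4),φ(5)) = (0,2) ∈ E(G2) ✓
  (4,6) → (φ(4),φ(6)) = (2,6) ∈ E(G2) ✓
  (4,7) → (φ(4),φ(7)) = (2,3) ∈ E(G2) ✓
  (4,8) → (φ(4),φ(8)) = (2,4) ∈ E(G2) ✓
  (5,6) → (φ(5),φ(6)) = (0,6) ∈ E(G2) ✓
  (6,7) → (φ(6),φ(7)) = (3,6) ∈ E(G2) ✓
  (6,8) → (φ(6),φ(8)) = (4,6) ∈ E(G2) ✓
  (7,8) → (φ(7),φ(8)) = (3,4) ∈ E(G2) ✓
All 18 edges of G1 map to edges of G2, and |E(G1)| = |E(G2)| = 18, so φ is a bijection on edges as well as vertices. Hence G1 ≅ G2.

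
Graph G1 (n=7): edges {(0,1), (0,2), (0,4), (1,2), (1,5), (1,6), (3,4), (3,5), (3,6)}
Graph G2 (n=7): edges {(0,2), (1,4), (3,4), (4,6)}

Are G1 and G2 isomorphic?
No, not isomorphic

The graphs are NOT isomorphic.

Connected components of G1: 1 component(s) with vertex sets [[0, 1, 2, 3, 4, 5, 6]], sizes [7].
Connected components of G2: 3 component(s) with vertex sets [[5], [0, 2], [1, 3, 4, 6]], sizes [1, 2, 4].
The number of connected components (and the multiset of component sizes) is an isomorphism invariant — an isomorphism maps each component of G1 bijectively onto a component of G2. Since G1 has 1 component(s) and G2 has 3, they cannot be isomorphic.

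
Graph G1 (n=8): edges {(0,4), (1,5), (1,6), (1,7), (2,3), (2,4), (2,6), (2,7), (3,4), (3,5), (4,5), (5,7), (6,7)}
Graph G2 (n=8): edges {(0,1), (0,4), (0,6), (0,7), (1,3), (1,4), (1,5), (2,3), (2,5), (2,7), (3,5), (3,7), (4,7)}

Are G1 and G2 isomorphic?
Yes, isomorphic

The graphs are isomorphic.
One valid mapping φ: V(G1) → V(G2): 0→6, 1→2, 2→1, 3→4, 4→0, 5→7, 6→5, 7→3

Verify φ preserves adjacency — for each edge of G1, its image is an edge of G2:
  (0,4) → (φ(0),φ(4)) = (0,6) ∈ E(G2) ✓
  (1,5) → (φ(1),φ(5)) = (2,7) ∈ E(G2) ✓
  (1,6) → (φ(1),φ(6)) = (2,5) ∈ E(G2) ✓
  (1,7) → (φ(1),φ(7)) = (2,3) ∈ E(G2) ✓
  (2,3) → (φ(2),φ(3)) = (1,4) ∈ E(G2) ✓
  (2,4) → (φ(2),φ(4)) = (0,1) ∈ E(G2) ✓
  (2,6) → (φ(2),φ(6)) = (1,5) ∈ E(G2) ✓
  (2,7) → (φ(2),φ(7)) = (1,3) ∈ E(G2) ✓
  (3,4) → (φ(3),φ(4)) = (0,4) ∈ E(G2) ✓
  (3,5) → (φ(3),φ(5)) = (4,7) ∈ E(G2) ✓
  (4,5) → (φ(4),φ(5)) = (0,7) ∈ E(G2) ✓
  (5,7) → (φ(5),φ(7)) = (3,7) ∈ E(G2) ✓
  (6,7) → (φ(6),φ(7)) = (3,5) ∈ E(G2) ✓
All 13 edges of G1 map to edges of G2, and |E(G1)| = |E(G2)| = 13, so φ is a bijection on edges as well as vertices. Hence G1 ≅ G2.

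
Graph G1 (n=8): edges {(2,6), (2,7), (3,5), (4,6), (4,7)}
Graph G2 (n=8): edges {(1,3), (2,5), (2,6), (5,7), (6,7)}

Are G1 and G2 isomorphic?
Yes, isomorphic

The graphs are isomorphic.
One valid mapping φ: V(G1) → V(G2): 0→0, 1→4, 2→6, 3→1, 4→5, 5→3, 6→2, 7→7

Verify φ preserves adjacency — for each edge of G1, its image is an edge of G2:
  (2,6) → (φ(2),φ(6)) = (2,6) ∈ E(G2) ✓
  (2,7) → (φ(2),φ(7)) = (6,7) ∈ E(G2) ✓
  (3,5) → (φ(3),φ(5)) = (1,3) ∈ E(G2) ✓
  (4,6) → (φ(4),φ(6)) = (2,5) ∈ E(G2) ✓
  (4,7) → (φ(4),φ(7)) = (5,7) ∈ E(G2) ✓
All 5 edges of G1 map to edges of G2, and |E(G1)| = |E(G2)| = 5, so φ is a bijection on edges as well as vertices. Hence G1 ≅ G2.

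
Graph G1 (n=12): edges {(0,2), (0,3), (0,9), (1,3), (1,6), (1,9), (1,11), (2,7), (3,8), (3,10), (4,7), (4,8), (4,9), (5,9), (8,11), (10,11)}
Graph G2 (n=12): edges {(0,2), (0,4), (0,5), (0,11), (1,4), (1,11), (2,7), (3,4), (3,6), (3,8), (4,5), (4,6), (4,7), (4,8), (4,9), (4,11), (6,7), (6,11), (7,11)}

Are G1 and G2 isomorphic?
No, not isomorphic

The graphs are NOT isomorphic.

Connected components of G1: 1 component(s) with vertex sets [[0, 1, 2, 3, 4, 5, 6, 7, 8, 9, 10, 11]], sizes [12].
Connected components of G2: 2 component(s) with vertex sets [[10], [0, 1, 2, 3, 4, 5, 6, 7, 8, 9, 11]], sizes [1, 11].
The number of connected components (and the multiset of component sizes) is an isomorphism invariant — an isomorphism maps each component of G1 bijectively onto a component of G2. Since G1 has 1 component(s) and G2 has 2, they cannot be isomorphic.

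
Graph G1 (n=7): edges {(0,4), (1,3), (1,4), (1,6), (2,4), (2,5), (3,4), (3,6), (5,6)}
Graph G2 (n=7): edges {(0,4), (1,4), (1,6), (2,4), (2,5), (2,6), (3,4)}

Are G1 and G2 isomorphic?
No, not isomorphic

The graphs are NOT isomorphic.

Counting triangles (3-cliques): G1 has 2, G2 has 0.
Triangle count is an isomorphism invariant, so differing triangle counts rule out isomorphism.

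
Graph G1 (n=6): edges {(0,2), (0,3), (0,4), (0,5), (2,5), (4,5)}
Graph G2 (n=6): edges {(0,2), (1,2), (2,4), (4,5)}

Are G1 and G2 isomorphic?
No, not isomorphic

The graphs are NOT isomorphic.

Degrees in G1: deg(0)=4, deg(1)=0, deg(2)=2, deg(3)=1, deg(4)=2, deg(5)=3.
Sorted degree sequence of G1: [4, 3, 2, 2, 1, 0].
Degrees in G2: deg(0)=1, deg(1)=1, deg(2)=3, deg(3)=0, deg(4)=2, deg(5)=1.
Sorted degree sequence of G2: [3, 2, 1, 1, 1, 0].
The (sorted) degree sequence is an isomorphism invariant, so since G1 and G2 have different degree sequences they cannot be isomorphic.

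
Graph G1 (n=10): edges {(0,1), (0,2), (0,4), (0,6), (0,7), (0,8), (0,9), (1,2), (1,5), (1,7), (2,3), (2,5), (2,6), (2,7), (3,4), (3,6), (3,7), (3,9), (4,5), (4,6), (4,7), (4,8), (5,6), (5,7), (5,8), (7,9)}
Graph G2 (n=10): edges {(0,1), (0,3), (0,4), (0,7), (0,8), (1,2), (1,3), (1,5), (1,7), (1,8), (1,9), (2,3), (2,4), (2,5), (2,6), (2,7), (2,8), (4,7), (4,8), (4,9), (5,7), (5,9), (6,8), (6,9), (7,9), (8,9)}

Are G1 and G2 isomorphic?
Yes, isomorphic

The graphs are isomorphic.
One valid mapping φ: V(G1) → V(G2): 0→2, 1→5, 2→7, 3→0, 4→8, 5→9, 6→4, 7→1, 8→6, 9→3

Verify φ preserves adjacency — for each edge of G1, its image is an edge of G2:
  (0,1) → (φ(0),φ(1)) = (2,5) ∈ E(G2) ✓
  (0,2) → (φ(0),φ(2)) = (2,7) ∈ E(G2) ✓
  (0,4) → (φ(0),φ(4)) = (2,8) ∈ E(G2) ✓
  (0,6) → (φ(0),φ(6)) = (2,4) ∈ E(G2) ✓
  (0,7) → (φ(0),φ(7)) = (1,2) ∈ E(G2) ✓
  (0,8) → (φ(0),φ(8)) = (2,6) ∈ E(G2) ✓
  (0,9) → (φ(0),φ(9)) = (2,3) ∈ E(G2) ✓
  (1,2) → (φ(1),φ(2)) = (5,7) ∈ E(G2) ✓
  (1,5) → (φ(1),φ(5)) = (5,9) ∈ E(G2) ✓
  (1,7) → (φ(1),φ(7)) = (1,5) ∈ E(G2) ✓
  (2,3) → (φ(2),φ(3)) = (0,7) ∈ E(G2) ✓
  (2,5) → (φ(2),φ(5)) = (7,9) ∈ E(G2) ✓
  (2,6) → (φ(2),φ(6)) = (4,7) ∈ E(G2) ✓
  (2,7) → (φ(2),φ(7)) = (1,7) ∈ E(G2) ✓
  (3,4) → (φ(3),φ(4)) = (0,8) ∈ E(G2) ✓
  (3,6) → (φ(3),φ(6)) = (0,4) ∈ E(G2) ✓
  (3,7) → (φ(3),φ(7)) = (0,1) ∈ E(G2) ✓
  (3,9) → (φ(3),φ(9)) = (0,3) ∈ E(G2) ✓
  (4,5) → (φ(4),φ(5)) = (8,9) ∈ E(G2) ✓
  (4,6) → (φ(4),φ(6)) = (4,8) ∈ E(G2) ✓
  (4,7) → (φ(4),φ(7)) = (1,8) ∈ E(G2) ✓
  (4,8) → (φ(4),φ(8)) = (6,8) ∈ E(G2) ✓
  (5,6) → (φ(5),φ(6)) = (4,9) ∈ E(G2) ✓
  (5,7) → (φ(5),φ(7)) = (1,9) ∈ E(G2) ✓
  (5,8) → (φ(5),φ(8)) = (6,9) ∈ E(G2) ✓
  (7,9) → (φ(7),φ(9)) = (1,3) ∈ E(G2) ✓
All 26 edges of G1 map to edges of G2, and |E(G1)| = |E(G2)| = 26, so φ is a bijection on edges as well as vertices. Hence G1 ≅ G2.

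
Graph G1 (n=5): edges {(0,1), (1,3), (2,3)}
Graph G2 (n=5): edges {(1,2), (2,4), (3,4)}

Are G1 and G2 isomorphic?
Yes, isomorphic

The graphs are isomorphic.
One valid mapping φ: V(G1) → V(G2): 0→1, 1→2, 2→3, 3→4, 4→0

Verify φ preserves adjacency — for each edge of G1, its image is an edge of G2:
  (0,1) → (φ(0),φ(1)) = (1,2) ∈ E(G2) ✓
  (1,3) → (φ(1),φ(3)) = (2,4) ∈ E(G2) ✓
  (2,3) → (φ(2),φ(3)) = (3,4) ∈ E(G2) ✓
All 3 edges of G1 map to edges of G2, and |E(G1)| = |E(G2)| = 3, so φ is a bijection on edges as well as vertices. Hence G1 ≅ G2.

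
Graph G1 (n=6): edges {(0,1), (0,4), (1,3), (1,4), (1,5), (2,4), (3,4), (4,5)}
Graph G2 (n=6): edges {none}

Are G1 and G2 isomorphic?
No, not isomorphic

The graphs are NOT isomorphic.

Degrees in G1: deg(0)=2, deg(1)=4, deg(2)=1, deg(3)=2, deg(4)=5, deg(5)=2.
Sorted degree sequence of G1: [5, 4, 2, 2, 2, 1].
Degrees in G2: deg(0)=0, deg(1)=0, deg(2)=0, deg(3)=0, deg(4)=0, deg(5)=0.
Sorted degree sequence of G2: [0, 0, 0, 0, 0, 0].
The (sorted) degree sequence is an isomorphism invariant, so since G1 and G2 have different degree sequences they cannot be isomorphic.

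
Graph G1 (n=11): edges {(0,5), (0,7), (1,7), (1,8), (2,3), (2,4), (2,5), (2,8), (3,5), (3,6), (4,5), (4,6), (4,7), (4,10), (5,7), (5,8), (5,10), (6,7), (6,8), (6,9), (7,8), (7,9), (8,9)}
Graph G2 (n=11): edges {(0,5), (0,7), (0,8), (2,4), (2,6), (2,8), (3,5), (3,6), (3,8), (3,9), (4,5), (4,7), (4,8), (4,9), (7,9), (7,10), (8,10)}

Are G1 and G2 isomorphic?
No, not isomorphic

The graphs are NOT isomorphic.

Connected components of G1: 1 component(s) with vertex sets [[0, 1, 2, 3, 4, 5, 6, 7, 8, 9, 10]], sizes [11].
Connected components of G2: 2 component(s) with vertex sets [[1], [0, 2, 3, 4, 5, 6, 7, 8, 9, 10]], sizes [1, 10].
The number of connected components (and the multiset of component sizes) is an isomorphism invariant — an isomorphism maps each component of G1 bijectively onto a component of G2. Since G1 has 1 component(s) and G2 has 2, they cannot be isomorphic.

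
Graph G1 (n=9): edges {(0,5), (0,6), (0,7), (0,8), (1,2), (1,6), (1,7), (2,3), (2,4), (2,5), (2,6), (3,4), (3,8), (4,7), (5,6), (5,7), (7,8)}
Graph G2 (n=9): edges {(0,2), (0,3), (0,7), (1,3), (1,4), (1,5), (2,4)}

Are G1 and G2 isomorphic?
No, not isomorphic

The graphs are NOT isomorphic.

Connected components of G1: 1 component(s) with vertex sets [[0, 1, 2, 3, 4, 5, 6, 7, 8]], sizes [9].
Connected components of G2: 3 component(s) with vertex sets [[6], [8], [0, 1, 2, 3, 4, 5, 7]], sizes [1, 1, 7].
The number of connected components (and the multiset of component sizes) is an isomorphism invariant — an isomorphism maps each component of G1 bijectively onto a component of G2. Since G1 has 1 component(s) and G2 has 3, they cannot be isomorphic.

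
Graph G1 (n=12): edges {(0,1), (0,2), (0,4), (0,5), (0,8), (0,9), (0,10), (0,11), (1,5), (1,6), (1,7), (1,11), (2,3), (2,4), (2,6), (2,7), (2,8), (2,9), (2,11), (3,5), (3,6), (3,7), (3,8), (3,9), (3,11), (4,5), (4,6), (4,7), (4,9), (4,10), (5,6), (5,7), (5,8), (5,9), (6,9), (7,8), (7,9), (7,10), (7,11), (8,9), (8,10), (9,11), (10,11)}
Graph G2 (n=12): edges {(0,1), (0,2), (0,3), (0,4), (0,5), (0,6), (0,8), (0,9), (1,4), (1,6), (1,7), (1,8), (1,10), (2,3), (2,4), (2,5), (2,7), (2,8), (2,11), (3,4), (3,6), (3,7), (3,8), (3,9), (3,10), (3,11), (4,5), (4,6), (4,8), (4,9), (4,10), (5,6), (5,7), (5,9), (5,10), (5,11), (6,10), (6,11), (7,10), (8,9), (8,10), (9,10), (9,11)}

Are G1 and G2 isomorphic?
Yes, isomorphic

The graphs are isomorphic.
One valid mapping φ: V(G1) → V(G2): 0→5, 1→7, 2→0, 3→8, 4→6, 5→10, 6→1, 7→3, 8→9, 9→4, 10→11, 11→2

Verify φ preserves adjacency — for each edge of G1, its image is an edge of G2:
  (0,1) → (φ(0),φ(1)) = (5,7) ∈ E(G2) ✓
  (0,2) → (φ(0),φ(2)) = (0,5) ∈ E(G2) ✓
  (0,4) → (φ(0),φ(4)) = (5,6) ∈ E(G2) ✓
  (0,5) → (φ(0),φ(5)) = (5,10) ∈ E(G2) ✓
  (0,8) → (φ(0),φ(8)) = (5,9) ∈ E(G2) ✓
  (0,9) → (φ(0),φ(9)) = (4,5) ∈ E(G2) ✓
  (0,10) → (φ(0),φ(10)) = (5,11) ∈ E(G2) ✓
  (0,11) → (φ(0),φ(11)) = (2,5) ∈ E(G2) ✓
  (1,5) → (φ(1),φ(5)) = (7,10) ∈ E(G2) ✓
  (1,6) → (φ(1),φ(6)) = (1,7) ∈ E(G2) ✓
  (1,7) → (φ(1),φ(7)) = (3,7) ∈ E(G2) ✓
  (1,11) → (φ(1),φ(11)) = (2,7) ∈ E(G2) ✓
  (2,3) → (φ(2),φ(3)) = (0,8) ∈ E(G2) ✓
  (2,4) → (φ(2),φ(4)) = (0,6) ∈ E(G2) ✓
  (2,6) → (φ(2),φ(6)) = (0,1) ∈ E(G2) ✓
  (2,7) → (φ(2),φ(7)) = (0,3) ∈ E(G2) ✓
  (2,8) → (φ(2),φ(8)) = (0,9) ∈ E(G2) ✓
  (2,9) → (φ(2),φ(9)) = (0,4) ∈ E(G2) ✓
  (2,11) → (φ(2),φ(11)) = (0,2) ∈ E(G2) ✓
  (3,5) → (φ(3),φ(5)) = (8,10) ∈ E(G2) ✓
  (3,6) → (φ(3),φ(6)) = (1,8) ∈ E(G2) ✓
  (3,7) → (φ(3),φ(7)) = (3,8) ∈ E(G2) ✓
  (3,8) → (φ(3),φ(8)) = (8,9) ∈ E(G2) ✓
  (3,9) → (φ(3),φ(9)) = (4,8) ∈ E(G2) ✓
  (3,11) → (φ(3),φ(11)) = (2,8) ∈ E(G2) ✓
  (4,5) → (φ(4),φ(5)) = (6,10) ∈ E(G2) ✓
  (4,6) → (φ(4),φ(6)) = (1,6) ∈ E(G2) ✓
  (4,7) → (φ(4),φ(7)) = (3,6) ∈ E(G2) ✓
  (4,9) → (φ(4),φ(9)) = (4,6) ∈ E(G2) ✓
  (4,10) → (φ(4),φ(10)) = (6,11) ∈ E(G2) ✓
  (5,6) → (φ(5),φ(6)) = (1,10) ∈ E(G2) ✓
  (5,7) → (φ(5),φ(7)) = (3,10) ∈ E(G2) ✓
  (5,8) → (φ(5),φ(8)) = (9,10) ∈ E(G2) ✓
  (5,9) → (φ(5),φ(9)) = (4,10) ∈ E(G2) ✓
  (6,9) → (φ(6),φ(9)) = (1,4) ∈ E(G2) ✓
  (7,8) → (φ(7),φ(8)) = (3,9) ∈ E(G2) ✓
  (7,9) → (φ(7),φ(9)) = (3,4) ∈ E(G2) ✓
  (7,10) → (φ(7),φ(10)) = (3,11) ∈ E(G2) ✓
  (7,11) → (φ(7),φ(11)) = (2,3) ∈ E(G2) ✓
  (8,9) → (φ(8),φ(9)) = (4,9) ∈ E(G2) ✓
  (8,10) → (φ(8),φ(10)) = (9,11) ∈ E(G2) ✓
  (9,11) → (φ(9),φ(11)) = (2,4) ∈ E(G2) ✓
  (10,11) → (φ(10),φ(11)) = (2,11) ∈ E(G2) ✓
All 43 edges of G1 map to edges of G2, and |E(G1)| = |E(G2)| = 43, so φ is a bijection on edges as well as vertices. Hence G1 ≅ G2.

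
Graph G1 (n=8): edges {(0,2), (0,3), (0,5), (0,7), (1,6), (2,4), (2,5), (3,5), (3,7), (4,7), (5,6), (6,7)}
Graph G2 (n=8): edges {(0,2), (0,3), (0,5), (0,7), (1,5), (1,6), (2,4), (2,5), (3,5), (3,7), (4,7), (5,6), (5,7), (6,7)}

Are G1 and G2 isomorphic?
No, not isomorphic

The graphs are NOT isomorphic.

Counting edges: G1 has 12 edge(s); G2 has 14 edge(s).
Edge count is an isomorphism invariant (a bijection on vertices induces a bijection on edges), so differing edge counts rule out isomorphism.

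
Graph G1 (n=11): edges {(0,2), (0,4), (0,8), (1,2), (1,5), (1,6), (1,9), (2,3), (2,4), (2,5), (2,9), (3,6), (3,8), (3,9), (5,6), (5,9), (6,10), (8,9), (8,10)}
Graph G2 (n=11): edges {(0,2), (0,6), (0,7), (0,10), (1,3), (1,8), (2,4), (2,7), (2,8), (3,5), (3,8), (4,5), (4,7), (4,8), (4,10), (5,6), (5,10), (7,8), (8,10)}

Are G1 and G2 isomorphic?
Yes, isomorphic

The graphs are isomorphic.
One valid mapping φ: V(G1) → V(G2): 0→3, 1→7, 2→8, 3→10, 4→1, 5→2, 6→0, 7→9, 8→5, 9→4, 10→6

Verify φ preserves adjacency — for each edge of G1, its image is an edge of G2:
  (0,2) → (φ(0),φ(2)) = (3,8) ∈ E(G2) ✓
  (0,4) → (φ(0),φ(4)) = (1,3) ∈ E(G2) ✓
  (0,8) → (φ(0),φ(8)) = (3,5) ∈ E(G2) ✓
  (1,2) → (φ(1),φ(2)) = (7,8) ∈ E(G2) ✓
  (1,5) → (φ(1),φ(5)) = (2,7) ∈ E(G2) ✓
  (1,6) → (φ(1),φ(6)) = (0,7) ∈ E(G2) ✓
  (1,9) → (φ(1),φ(9)) = (4,7) ∈ E(G2) ✓
  (2,3) → (φ(2),φ(3)) = (8,10) ∈ E(G2) ✓
  (2,4) → (φ(2),φ(4)) = (1,8) ∈ E(G2) ✓
  (2,5) → (φ(2),φ(5)) = (2,8) ∈ E(G2) ✓
  (2,9) → (φ(2),φ(9)) = (4,8) ∈ E(G2) ✓
  (3,6) → (φ(3),φ(6)) = (0,10) ∈ E(G2) ✓
  (3,8) → (φ(3),φ(8)) = (5,10) ∈ E(G2) ✓
  (3,9) → (φ(3),φ(9)) = (4,10) ∈ E(G2) ✓
  (5,6) → (φ(5),φ(6)) = (0,2) ∈ E(G2) ✓
  (5,9) → (φ(5),φ(9)) = (2,4) ∈ E(G2) ✓
  (6,10) → (φ(6),φ(10)) = (0,6) ∈ E(G2) ✓
  (8,9) → (φ(8),φ(9)) = (4,5) ∈ E(G2) ✓
  (8,10) → (φ(8),φ(10)) = (5,6) ∈ E(G2) ✓
All 19 edges of G1 map to edges of G2, and |E(G1)| = |E(G2)| = 19, so φ is a bijection on edges as well as vertices. Hence G1 ≅ G2.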